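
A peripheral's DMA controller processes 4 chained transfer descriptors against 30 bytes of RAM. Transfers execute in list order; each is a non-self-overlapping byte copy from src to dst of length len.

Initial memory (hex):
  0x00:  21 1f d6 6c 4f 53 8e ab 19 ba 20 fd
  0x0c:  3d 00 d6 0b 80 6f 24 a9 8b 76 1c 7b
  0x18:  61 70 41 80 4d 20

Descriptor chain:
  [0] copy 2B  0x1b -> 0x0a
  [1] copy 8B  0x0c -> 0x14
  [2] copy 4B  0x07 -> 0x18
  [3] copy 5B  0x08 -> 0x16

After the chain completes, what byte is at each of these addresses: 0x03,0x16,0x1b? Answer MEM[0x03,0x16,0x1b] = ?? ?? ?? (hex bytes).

MEM[0x03,0x16,0x1b] = 6c 19 80

D0: mem[0x0a..0x0b] <- [80 4d]
D1: mem[0x14..0x1b] <- [3d 00 d6 0b 80 6f 24 a9]
D2: mem[0x18..0x1b] <- [ab 19 ba 80]
D3: mem[0x16..0x1a] <- [19 ba 80 4d 3d]
query mem[0x03]=0x6c, mem[0x16]=0x19, mem[0x1b]=0x80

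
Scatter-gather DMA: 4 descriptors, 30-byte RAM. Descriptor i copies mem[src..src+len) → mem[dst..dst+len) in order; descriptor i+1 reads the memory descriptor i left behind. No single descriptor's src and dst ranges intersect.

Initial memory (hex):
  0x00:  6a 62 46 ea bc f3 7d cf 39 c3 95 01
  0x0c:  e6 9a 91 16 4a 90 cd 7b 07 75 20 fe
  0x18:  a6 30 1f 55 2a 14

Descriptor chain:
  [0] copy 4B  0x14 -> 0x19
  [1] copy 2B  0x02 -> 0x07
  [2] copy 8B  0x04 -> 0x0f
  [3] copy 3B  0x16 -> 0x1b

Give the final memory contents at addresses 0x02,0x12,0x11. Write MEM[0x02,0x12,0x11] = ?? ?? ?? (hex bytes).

#0 dst[0x19+4] := {0x07,0x75,0x20,0xfe}
#1 dst[0x07+2] := {0x46,0xea}
#2 dst[0x0f+8] := {0xbc,0xf3,0x7d,0x46,0xea,0xc3,0x95,0x01}
#3 dst[0x1b+3] := {0x01,0xfe,0xa6}
query mem[0x02]=0x46, mem[0x12]=0x46, mem[0x11]=0x7d

MEM[0x02,0x12,0x11] = 46 46 7d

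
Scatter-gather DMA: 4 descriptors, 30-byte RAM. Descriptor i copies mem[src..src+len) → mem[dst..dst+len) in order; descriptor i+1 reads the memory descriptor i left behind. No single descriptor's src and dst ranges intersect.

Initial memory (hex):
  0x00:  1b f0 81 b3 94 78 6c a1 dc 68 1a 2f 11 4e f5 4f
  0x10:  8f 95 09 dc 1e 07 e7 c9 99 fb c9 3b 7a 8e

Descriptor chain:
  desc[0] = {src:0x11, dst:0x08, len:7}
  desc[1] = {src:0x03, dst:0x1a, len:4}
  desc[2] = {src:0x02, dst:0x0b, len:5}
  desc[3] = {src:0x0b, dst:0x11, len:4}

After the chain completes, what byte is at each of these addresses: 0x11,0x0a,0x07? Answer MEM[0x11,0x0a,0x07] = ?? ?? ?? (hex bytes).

MEM[0x11,0x0a,0x07] = 81 dc a1

  after D0: wrote 7B at 0x08 = 9509dc1e07e7c9
  after D1: wrote 4B at 0x1a = b394786c
  after D2: wrote 5B at 0x0b = 81b394786c
  after D3: wrote 4B at 0x11 = 81b39478
query mem[0x11]=0x81, mem[0x0a]=0xdc, mem[0x07]=0xa1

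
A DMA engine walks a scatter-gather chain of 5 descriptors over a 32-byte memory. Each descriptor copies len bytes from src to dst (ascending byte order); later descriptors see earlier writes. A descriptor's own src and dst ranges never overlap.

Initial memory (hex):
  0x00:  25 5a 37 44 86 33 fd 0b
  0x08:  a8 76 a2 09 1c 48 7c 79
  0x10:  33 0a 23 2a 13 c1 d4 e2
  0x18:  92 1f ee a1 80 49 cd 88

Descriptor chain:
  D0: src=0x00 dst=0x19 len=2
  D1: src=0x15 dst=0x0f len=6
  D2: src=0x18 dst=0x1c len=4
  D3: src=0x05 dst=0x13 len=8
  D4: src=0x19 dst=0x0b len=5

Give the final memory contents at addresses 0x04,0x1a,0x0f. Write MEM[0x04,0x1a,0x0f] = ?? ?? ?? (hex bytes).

#0 dst[0x19+2] := {0x25,0x5a}
#1 dst[0x0f+6] := {0xc1,0xd4,0xe2,0x92,0x25,0x5a}
#2 dst[0x1c+4] := {0x92,0x25,0x5a,0xa1}
#3 dst[0x13+8] := {0x33,0xfd,0x0b,0xa8,0x76,0xa2,0x09,0x1c}
#4 dst[0x0b+5] := {0x09,0x1c,0xa1,0x92,0x25}
query mem[0x04]=0x86, mem[0x1a]=0x1c, mem[0x0f]=0x25

MEM[0x04,0x1a,0x0f] = 86 1c 25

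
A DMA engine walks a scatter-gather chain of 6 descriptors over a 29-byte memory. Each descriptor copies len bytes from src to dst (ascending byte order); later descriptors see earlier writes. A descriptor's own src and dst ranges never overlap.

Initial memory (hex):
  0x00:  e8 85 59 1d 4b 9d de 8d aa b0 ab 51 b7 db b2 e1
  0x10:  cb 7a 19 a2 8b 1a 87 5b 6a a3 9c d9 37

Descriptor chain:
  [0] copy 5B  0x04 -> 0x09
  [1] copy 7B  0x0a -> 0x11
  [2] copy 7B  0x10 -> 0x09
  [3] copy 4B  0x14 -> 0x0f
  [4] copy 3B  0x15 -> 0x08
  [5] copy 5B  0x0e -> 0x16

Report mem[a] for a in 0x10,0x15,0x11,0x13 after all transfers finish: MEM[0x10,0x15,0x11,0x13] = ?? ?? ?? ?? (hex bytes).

#0 dst[0x09+5] := {0x4b,0x9d,0xde,0x8d,0xaa}
#1 dst[0x11+7] := {0x9d,0xde,0x8d,0xaa,0xb2,0xe1,0xcb}
#2 dst[0x09+7] := {0xcb,0x9d,0xde,0x8d,0xaa,0xb2,0xe1}
#3 dst[0x0f+4] := {0xaa,0xb2,0xe1,0xcb}
#4 dst[0x08+3] := {0xb2,0xe1,0xcb}
#5 dst[0x16+5] := {0xb2,0xaa,0xb2,0xe1,0xcb}
query mem[0x10]=0xb2, mem[0x15]=0xb2, mem[0x11]=0xe1, mem[0x13]=0x8d

MEM[0x10,0x15,0x11,0x13] = b2 b2 e1 8d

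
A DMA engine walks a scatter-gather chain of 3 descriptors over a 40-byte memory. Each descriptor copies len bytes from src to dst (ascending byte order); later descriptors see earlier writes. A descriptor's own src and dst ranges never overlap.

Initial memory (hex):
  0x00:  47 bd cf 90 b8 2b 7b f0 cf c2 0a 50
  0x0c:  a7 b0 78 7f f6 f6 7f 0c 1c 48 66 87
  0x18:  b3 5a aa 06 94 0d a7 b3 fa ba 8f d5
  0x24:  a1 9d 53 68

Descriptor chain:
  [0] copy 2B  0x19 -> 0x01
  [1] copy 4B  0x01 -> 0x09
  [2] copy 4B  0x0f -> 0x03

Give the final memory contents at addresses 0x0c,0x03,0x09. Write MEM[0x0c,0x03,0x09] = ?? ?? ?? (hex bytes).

MEM[0x0c,0x03,0x09] = b8 7f 5a

  after D0: wrote 2B at 0x01 = 5aaa
  after D1: wrote 4B at 0x09 = 5aaa90b8
  after D2: wrote 4B at 0x03 = 7ff6f67f
query mem[0x0c]=0xb8, mem[0x03]=0x7f, mem[0x09]=0x5a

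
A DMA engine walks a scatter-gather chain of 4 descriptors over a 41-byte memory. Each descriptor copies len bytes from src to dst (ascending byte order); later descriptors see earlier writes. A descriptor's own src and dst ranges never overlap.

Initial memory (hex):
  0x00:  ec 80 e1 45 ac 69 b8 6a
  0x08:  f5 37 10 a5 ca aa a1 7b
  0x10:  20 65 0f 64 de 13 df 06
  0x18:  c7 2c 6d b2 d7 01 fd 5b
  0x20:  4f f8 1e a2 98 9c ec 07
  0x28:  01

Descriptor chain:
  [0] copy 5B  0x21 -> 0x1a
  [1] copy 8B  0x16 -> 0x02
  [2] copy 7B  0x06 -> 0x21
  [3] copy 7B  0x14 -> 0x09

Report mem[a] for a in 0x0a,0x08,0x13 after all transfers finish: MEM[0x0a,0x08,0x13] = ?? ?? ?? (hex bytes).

  after D0: wrote 5B at 0x1a = f81ea2989c
  after D1: wrote 8B at 0x02 = df06c72cf81ea298
  after D2: wrote 7B at 0x21 = f81ea29810a5ca
  after D3: wrote 7B at 0x09 = de13df06c72cf8
query mem[0x0a]=0x13, mem[0x08]=0xa2, mem[0x13]=0x64

MEM[0x0a,0x08,0x13] = 13 a2 64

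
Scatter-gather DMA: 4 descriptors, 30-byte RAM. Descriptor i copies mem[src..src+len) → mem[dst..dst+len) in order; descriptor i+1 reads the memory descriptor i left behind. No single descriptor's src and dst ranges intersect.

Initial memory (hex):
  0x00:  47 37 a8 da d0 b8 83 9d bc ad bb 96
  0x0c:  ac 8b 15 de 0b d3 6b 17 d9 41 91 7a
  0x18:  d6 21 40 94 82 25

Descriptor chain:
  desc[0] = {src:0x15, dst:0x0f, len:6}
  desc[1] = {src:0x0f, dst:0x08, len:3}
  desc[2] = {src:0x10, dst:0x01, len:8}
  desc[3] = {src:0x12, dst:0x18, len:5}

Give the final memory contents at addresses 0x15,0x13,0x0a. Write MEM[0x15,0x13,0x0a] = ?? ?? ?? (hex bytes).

[0] 0x15->0x0f len=6 : 41 91 7a d6 21 40
[1] 0x0f->0x08 len=3 : 41 91 7a
[2] 0x10->0x01 len=8 : 91 7a d6 21 40 41 91 7a
[3] 0x12->0x18 len=5 : d6 21 40 41 91
query mem[0x15]=0x41, mem[0x13]=0x21, mem[0x0a]=0x7a

MEM[0x15,0x13,0x0a] = 41 21 7a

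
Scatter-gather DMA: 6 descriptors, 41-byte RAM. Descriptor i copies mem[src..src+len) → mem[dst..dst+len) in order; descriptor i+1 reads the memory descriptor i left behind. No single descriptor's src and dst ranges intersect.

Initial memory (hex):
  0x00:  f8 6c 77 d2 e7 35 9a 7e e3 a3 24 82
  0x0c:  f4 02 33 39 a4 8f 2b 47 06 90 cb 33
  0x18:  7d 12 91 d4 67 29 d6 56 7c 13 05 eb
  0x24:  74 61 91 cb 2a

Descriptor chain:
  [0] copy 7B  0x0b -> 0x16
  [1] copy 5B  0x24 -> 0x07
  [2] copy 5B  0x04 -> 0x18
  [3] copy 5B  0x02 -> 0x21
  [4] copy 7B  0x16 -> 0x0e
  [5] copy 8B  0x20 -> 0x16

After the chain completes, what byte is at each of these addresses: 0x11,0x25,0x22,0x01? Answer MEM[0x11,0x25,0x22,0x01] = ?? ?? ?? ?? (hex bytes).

MEM[0x11,0x25,0x22,0x01] = 35 9a d2 6c

D0: mem[0x16..0x1c] <- [82 f4 02 33 39 a4 8f]
D1: mem[0x07..0x0b] <- [74 61 91 cb 2a]
D2: mem[0x18..0x1c] <- [e7 35 9a 74 61]
D3: mem[0x21..0x25] <- [77 d2 e7 35 9a]
D4: mem[0x0e..0x14] <- [82 f4 e7 35 9a 74 61]
D5: mem[0x16..0x1d] <- [7c 77 d2 e7 35 9a 91 cb]
query mem[0x11]=0x35, mem[0x25]=0x9a, mem[0x22]=0xd2, mem[0x01]=0x6c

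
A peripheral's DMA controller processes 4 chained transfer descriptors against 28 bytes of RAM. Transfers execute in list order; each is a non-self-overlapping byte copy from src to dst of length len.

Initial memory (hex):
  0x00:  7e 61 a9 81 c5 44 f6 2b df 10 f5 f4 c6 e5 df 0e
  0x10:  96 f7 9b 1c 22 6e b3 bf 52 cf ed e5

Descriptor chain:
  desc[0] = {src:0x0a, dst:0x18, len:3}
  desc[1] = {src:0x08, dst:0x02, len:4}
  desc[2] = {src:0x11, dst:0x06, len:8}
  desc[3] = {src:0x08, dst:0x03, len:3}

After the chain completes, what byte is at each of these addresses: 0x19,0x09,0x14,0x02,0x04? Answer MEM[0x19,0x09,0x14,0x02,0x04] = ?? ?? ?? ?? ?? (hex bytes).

  after D0: wrote 3B at 0x18 = f5f4c6
  after D1: wrote 4B at 0x02 = df10f5f4
  after D2: wrote 8B at 0x06 = f79b1c226eb3bff5
  after D3: wrote 3B at 0x03 = 1c226e
query mem[0x19]=0xf4, mem[0x09]=0x22, mem[0x14]=0x22, mem[0x02]=0xdf, mem[0x04]=0x22

MEM[0x19,0x09,0x14,0x02,0x04] = f4 22 22 df 22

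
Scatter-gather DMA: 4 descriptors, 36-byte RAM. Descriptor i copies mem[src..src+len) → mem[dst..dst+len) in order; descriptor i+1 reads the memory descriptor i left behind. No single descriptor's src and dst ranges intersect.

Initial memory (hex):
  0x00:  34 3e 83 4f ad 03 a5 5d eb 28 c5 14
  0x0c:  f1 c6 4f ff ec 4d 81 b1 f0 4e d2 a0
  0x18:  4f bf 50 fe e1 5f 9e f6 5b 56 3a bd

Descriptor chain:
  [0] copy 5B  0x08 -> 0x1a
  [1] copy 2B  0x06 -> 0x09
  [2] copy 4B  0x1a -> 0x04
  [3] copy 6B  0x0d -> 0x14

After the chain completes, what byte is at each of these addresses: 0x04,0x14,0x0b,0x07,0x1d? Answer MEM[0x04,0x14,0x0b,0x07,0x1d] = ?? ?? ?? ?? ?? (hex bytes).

#0 dst[0x1a+5] := {0xeb,0x28,0xc5,0x14,0xf1}
#1 dst[0x09+2] := {0xa5,0x5d}
#2 dst[0x04+4] := {0xeb,0x28,0xc5,0x14}
#3 dst[0x14+6] := {0xc6,0x4f,0xff,0xec,0x4d,0x81}
query mem[0x04]=0xeb, mem[0x14]=0xc6, mem[0x0b]=0x14, mem[0x07]=0x14, mem[0x1d]=0x14

MEM[0x04,0x14,0x0b,0x07,0x1d] = eb c6 14 14 14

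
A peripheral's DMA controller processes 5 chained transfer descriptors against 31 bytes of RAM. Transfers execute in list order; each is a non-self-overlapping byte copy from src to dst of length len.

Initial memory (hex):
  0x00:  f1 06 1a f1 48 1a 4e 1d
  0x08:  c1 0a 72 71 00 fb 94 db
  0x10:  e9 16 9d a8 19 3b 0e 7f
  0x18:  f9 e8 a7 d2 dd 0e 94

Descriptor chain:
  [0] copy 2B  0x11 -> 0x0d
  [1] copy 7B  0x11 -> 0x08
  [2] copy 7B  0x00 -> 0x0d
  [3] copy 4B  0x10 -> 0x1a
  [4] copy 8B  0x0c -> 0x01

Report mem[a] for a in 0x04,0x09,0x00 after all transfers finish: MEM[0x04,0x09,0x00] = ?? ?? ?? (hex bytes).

MEM[0x04,0x09,0x00] = 1a 9d f1

[0] 0x11->0x0d len=2 : 16 9d
[1] 0x11->0x08 len=7 : 16 9d a8 19 3b 0e 7f
[2] 0x00->0x0d len=7 : f1 06 1a f1 48 1a 4e
[3] 0x10->0x1a len=4 : f1 48 1a 4e
[4] 0x0c->0x01 len=8 : 3b f1 06 1a f1 48 1a 4e
query mem[0x04]=0x1a, mem[0x09]=0x9d, mem[0x00]=0xf1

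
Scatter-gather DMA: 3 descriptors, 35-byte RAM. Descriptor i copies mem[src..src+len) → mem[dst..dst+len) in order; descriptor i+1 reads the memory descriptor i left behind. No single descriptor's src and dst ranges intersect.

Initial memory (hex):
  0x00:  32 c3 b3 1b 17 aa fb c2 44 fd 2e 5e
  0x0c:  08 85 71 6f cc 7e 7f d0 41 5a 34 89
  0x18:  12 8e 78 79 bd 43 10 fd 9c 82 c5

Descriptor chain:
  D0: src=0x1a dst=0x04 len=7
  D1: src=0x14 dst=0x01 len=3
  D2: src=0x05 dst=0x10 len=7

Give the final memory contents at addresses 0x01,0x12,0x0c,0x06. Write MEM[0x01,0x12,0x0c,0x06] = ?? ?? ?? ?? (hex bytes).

MEM[0x01,0x12,0x0c,0x06] = 41 43 08 bd

[0] 0x1a->0x04 len=7 : 78 79 bd 43 10 fd 9c
[1] 0x14->0x01 len=3 : 41 5a 34
[2] 0x05->0x10 len=7 : 79 bd 43 10 fd 9c 5e
query mem[0x01]=0x41, mem[0x12]=0x43, mem[0x0c]=0x08, mem[0x06]=0xbd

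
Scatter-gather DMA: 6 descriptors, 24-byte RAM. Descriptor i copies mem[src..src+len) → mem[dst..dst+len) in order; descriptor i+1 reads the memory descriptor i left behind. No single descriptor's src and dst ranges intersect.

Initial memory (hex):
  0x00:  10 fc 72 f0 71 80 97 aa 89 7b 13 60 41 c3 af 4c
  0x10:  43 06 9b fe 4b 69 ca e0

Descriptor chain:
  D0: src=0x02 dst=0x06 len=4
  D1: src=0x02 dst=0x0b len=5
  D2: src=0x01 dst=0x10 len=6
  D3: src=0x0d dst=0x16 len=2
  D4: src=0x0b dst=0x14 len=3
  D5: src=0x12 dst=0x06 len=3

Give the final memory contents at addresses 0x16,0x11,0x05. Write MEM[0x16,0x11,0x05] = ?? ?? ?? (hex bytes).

MEM[0x16,0x11,0x05] = 71 72 80

  after D0: wrote 4B at 0x06 = 72f07180
  after D1: wrote 5B at 0x0b = 72f0718072
  after D2: wrote 6B at 0x10 = fc72f0718072
  after D3: wrote 2B at 0x16 = 7180
  after D4: wrote 3B at 0x14 = 72f071
  after D5: wrote 3B at 0x06 = f07172
query mem[0x16]=0x71, mem[0x11]=0x72, mem[0x05]=0x80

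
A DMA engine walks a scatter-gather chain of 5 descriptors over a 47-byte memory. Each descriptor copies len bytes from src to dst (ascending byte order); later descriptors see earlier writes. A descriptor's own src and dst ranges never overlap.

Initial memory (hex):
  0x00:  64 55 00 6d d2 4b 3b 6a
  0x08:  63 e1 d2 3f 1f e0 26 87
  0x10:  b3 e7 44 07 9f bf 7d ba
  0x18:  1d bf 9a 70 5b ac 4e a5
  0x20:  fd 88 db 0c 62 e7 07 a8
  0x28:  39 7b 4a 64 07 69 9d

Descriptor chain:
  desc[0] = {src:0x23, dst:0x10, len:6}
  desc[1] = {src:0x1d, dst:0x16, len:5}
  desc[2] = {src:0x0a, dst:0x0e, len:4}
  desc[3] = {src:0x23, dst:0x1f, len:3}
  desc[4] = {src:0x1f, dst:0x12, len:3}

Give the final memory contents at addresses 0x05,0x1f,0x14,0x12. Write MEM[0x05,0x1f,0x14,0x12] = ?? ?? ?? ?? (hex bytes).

MEM[0x05,0x1f,0x14,0x12] = 4b 0c e7 0c

  after D0: wrote 6B at 0x10 = 0c62e707a839
  after D1: wrote 5B at 0x16 = ac4ea5fd88
  after D2: wrote 4B at 0x0e = d23f1fe0
  after D3: wrote 3B at 0x1f = 0c62e7
  after D4: wrote 3B at 0x12 = 0c62e7
query mem[0x05]=0x4b, mem[0x1f]=0x0c, mem[0x14]=0xe7, mem[0x12]=0x0c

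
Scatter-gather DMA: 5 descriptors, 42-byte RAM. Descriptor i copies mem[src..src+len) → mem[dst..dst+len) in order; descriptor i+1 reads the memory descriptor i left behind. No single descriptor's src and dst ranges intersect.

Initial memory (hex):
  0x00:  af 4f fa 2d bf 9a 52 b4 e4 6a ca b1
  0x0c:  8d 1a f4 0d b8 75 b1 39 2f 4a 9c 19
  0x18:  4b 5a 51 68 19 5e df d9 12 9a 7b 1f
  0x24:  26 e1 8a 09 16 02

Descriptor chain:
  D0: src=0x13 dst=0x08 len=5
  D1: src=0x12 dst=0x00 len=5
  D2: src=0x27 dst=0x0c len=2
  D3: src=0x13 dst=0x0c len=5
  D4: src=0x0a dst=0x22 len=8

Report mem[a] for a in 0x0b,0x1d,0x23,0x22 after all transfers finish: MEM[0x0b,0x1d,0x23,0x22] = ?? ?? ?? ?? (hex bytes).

MEM[0x0b,0x1d,0x23,0x22] = 9c 5e 9c 4a

[0] 0x13->0x08 len=5 : 39 2f 4a 9c 19
[1] 0x12->0x00 len=5 : b1 39 2f 4a 9c
[2] 0x27->0x0c len=2 : 09 16
[3] 0x13->0x0c len=5 : 39 2f 4a 9c 19
[4] 0x0a->0x22 len=8 : 4a 9c 39 2f 4a 9c 19 75
query mem[0x0b]=0x9c, mem[0x1d]=0x5e, mem[0x23]=0x9c, mem[0x22]=0x4a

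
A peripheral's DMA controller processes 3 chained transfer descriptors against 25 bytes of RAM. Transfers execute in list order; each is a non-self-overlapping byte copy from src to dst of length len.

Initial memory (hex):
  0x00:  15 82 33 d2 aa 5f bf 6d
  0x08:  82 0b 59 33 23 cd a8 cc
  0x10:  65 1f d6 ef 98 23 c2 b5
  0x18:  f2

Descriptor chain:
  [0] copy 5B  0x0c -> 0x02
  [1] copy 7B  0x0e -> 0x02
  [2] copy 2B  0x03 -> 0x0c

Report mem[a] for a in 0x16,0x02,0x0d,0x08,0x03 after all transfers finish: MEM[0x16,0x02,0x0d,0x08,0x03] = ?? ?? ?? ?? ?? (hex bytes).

MEM[0x16,0x02,0x0d,0x08,0x03] = c2 a8 65 98 cc

#0 dst[0x02+5] := {0x23,0xcd,0xa8,0xcc,0x65}
#1 dst[0x02+7] := {0xa8,0xcc,0x65,0x1f,0xd6,0xef,0x98}
#2 dst[0x0c+2] := {0xcc,0x65}
query mem[0x16]=0xc2, mem[0x02]=0xa8, mem[0x0d]=0x65, mem[0x08]=0x98, mem[0x03]=0xcc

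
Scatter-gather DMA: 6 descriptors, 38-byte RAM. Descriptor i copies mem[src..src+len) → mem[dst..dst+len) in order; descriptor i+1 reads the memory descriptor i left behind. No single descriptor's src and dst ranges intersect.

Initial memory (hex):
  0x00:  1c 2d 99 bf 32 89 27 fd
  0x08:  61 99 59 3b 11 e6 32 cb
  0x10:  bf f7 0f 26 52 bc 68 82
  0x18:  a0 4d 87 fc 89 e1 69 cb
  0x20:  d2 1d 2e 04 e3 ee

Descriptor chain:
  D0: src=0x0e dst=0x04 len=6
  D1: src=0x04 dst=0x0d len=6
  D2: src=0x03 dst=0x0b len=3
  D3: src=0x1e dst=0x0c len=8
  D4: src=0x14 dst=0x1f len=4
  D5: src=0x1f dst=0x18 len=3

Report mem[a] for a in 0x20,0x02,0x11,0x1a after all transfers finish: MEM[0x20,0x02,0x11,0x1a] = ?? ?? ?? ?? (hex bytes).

  after D0: wrote 6B at 0x04 = 32cbbff70f26
  after D1: wrote 6B at 0x0d = 32cbbff70f26
  after D2: wrote 3B at 0x0b = bf32cb
  after D3: wrote 8B at 0x0c = 69cbd21d2e04e3ee
  after D4: wrote 4B at 0x1f = 52bc6882
  after D5: wrote 3B at 0x18 = 52bc68
query mem[0x20]=0xbc, mem[0x02]=0x99, mem[0x11]=0x04, mem[0x1a]=0x68

MEM[0x20,0x02,0x11,0x1a] = bc 99 04 68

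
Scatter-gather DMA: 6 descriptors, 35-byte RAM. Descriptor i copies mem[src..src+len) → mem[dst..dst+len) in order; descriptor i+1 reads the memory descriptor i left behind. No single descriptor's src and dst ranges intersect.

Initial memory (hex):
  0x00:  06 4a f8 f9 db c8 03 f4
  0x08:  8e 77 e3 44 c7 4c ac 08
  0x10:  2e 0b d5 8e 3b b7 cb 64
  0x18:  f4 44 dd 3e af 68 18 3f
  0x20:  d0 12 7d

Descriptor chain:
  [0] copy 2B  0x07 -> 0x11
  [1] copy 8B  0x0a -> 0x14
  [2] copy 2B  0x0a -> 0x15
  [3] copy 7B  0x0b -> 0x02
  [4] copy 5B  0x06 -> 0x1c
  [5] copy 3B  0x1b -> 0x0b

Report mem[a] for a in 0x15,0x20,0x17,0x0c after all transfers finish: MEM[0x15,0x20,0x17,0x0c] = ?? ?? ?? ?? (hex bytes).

#0 dst[0x11+2] := {0xf4,0x8e}
#1 dst[0x14+8] := {0xe3,0x44,0xc7,0x4c,0xac,0x08,0x2e,0xf4}
#2 dst[0x15+2] := {0xe3,0x44}
#3 dst[0x02+7] := {0x44,0xc7,0x4c,0xac,0x08,0x2e,0xf4}
#4 dst[0x1c+5] := {0x08,0x2e,0xf4,0x77,0xe3}
#5 dst[0x0b+3] := {0xf4,0x08,0x2e}
query mem[0x15]=0xe3, mem[0x20]=0xe3, mem[0x17]=0x4c, mem[0x0c]=0x08

MEM[0x15,0x20,0x17,0x0c] = e3 e3 4c 08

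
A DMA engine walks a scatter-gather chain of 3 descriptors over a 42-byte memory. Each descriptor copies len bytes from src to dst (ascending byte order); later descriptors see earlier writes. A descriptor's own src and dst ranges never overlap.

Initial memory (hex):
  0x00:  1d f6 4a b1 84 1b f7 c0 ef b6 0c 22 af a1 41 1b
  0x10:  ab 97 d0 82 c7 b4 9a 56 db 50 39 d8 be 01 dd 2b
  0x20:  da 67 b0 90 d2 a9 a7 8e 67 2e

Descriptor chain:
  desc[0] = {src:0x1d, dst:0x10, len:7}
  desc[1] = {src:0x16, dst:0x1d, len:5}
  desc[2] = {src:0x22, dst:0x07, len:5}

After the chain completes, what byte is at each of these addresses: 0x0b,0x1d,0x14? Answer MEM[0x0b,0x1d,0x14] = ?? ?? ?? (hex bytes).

MEM[0x0b,0x1d,0x14] = a7 90 67

  after D0: wrote 7B at 0x10 = 01dd2bda67b090
  after D1: wrote 5B at 0x1d = 9056db5039
  after D2: wrote 5B at 0x07 = b090d2a9a7
query mem[0x0b]=0xa7, mem[0x1d]=0x90, mem[0x14]=0x67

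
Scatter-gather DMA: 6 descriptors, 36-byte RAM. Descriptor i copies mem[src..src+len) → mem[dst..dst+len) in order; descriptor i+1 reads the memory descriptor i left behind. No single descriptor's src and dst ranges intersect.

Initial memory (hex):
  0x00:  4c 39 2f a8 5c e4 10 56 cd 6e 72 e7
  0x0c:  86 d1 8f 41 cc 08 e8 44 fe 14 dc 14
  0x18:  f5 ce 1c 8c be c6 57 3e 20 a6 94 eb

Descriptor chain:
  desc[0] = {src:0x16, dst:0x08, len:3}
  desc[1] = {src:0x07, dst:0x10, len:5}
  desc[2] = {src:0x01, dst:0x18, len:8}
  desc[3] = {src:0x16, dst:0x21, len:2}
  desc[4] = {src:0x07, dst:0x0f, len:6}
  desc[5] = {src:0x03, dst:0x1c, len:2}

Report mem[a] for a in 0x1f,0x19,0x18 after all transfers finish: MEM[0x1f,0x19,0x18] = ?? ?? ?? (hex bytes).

[0] 0x16->0x08 len=3 : dc 14 f5
[1] 0x07->0x10 len=5 : 56 dc 14 f5 e7
[2] 0x01->0x18 len=8 : 39 2f a8 5c e4 10 56 dc
[3] 0x16->0x21 len=2 : dc 14
[4] 0x07->0x0f len=6 : 56 dc 14 f5 e7 86
[5] 0x03->0x1c len=2 : a8 5c
query mem[0x1f]=0xdc, mem[0x19]=0x2f, mem[0x18]=0x39

MEM[0x1f,0x19,0x18] = dc 2f 39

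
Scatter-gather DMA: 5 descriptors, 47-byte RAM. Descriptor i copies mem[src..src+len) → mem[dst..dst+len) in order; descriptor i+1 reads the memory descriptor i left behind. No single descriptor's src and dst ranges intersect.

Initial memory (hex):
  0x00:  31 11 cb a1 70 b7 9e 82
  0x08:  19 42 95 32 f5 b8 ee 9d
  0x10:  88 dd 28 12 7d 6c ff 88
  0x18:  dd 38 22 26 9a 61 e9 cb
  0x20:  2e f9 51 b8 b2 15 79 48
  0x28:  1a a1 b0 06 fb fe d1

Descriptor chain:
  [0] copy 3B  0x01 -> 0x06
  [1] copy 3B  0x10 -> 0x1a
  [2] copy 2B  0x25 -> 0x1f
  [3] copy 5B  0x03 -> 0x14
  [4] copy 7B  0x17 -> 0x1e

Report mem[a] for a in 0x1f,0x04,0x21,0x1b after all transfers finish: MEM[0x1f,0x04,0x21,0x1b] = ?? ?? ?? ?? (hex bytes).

MEM[0x1f,0x04,0x21,0x1b] = cb 70 88 dd

  after D0: wrote 3B at 0x06 = 11cba1
  after D1: wrote 3B at 0x1a = 88dd28
  after D2: wrote 2B at 0x1f = 1579
  after D3: wrote 5B at 0x14 = a170b711cb
  after D4: wrote 7B at 0x1e = 11cb3888dd2861
query mem[0x1f]=0xcb, mem[0x04]=0x70, mem[0x21]=0x88, mem[0x1b]=0xdd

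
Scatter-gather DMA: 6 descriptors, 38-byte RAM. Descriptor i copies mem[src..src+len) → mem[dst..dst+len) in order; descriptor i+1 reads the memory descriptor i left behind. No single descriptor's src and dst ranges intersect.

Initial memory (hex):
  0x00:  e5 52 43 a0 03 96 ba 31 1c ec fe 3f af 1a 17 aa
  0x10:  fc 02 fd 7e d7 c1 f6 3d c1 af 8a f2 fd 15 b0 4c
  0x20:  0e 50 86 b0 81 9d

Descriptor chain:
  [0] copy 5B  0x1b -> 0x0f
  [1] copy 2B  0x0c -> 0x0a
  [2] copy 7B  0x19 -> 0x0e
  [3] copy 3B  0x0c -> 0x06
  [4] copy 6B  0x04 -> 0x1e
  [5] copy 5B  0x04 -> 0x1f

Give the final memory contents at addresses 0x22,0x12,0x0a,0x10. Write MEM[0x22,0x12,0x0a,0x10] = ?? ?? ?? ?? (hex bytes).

MEM[0x22,0x12,0x0a,0x10] = 1a 15 af f2

  after D0: wrote 5B at 0x0f = f2fd15b04c
  after D1: wrote 2B at 0x0a = af1a
  after D2: wrote 7B at 0x0e = af8af2fd15b04c
  after D3: wrote 3B at 0x06 = af1aaf
  after D4: wrote 6B at 0x1e = 0396af1aafec
  after D5: wrote 5B at 0x1f = 0396af1aaf
query mem[0x22]=0x1a, mem[0x12]=0x15, mem[0x0a]=0xaf, mem[0x10]=0xf2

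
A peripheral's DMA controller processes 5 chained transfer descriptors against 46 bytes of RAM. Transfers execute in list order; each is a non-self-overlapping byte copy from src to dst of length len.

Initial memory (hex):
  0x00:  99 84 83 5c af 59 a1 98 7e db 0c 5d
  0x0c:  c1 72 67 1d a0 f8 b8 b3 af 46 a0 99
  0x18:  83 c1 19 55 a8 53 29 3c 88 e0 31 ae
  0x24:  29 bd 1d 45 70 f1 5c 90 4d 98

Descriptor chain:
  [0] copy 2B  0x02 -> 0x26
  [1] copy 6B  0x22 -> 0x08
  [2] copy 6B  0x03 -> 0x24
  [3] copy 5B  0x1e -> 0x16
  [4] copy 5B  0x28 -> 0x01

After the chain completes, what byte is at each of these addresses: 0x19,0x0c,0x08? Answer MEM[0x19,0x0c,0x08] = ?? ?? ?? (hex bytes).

#0 dst[0x26+2] := {0x83,0x5c}
#1 dst[0x08+6] := {0x31,0xae,0x29,0xbd,0x83,0x5c}
#2 dst[0x24+6] := {0x5c,0xaf,0x59,0xa1,0x98,0x31}
#3 dst[0x16+5] := {0x29,0x3c,0x88,0xe0,0x31}
#4 dst[0x01+5] := {0x98,0x31,0x5c,0x90,0x4d}
query mem[0x19]=0xe0, mem[0x0c]=0x83, mem[0x08]=0x31

MEM[0x19,0x0c,0x08] = e0 83 31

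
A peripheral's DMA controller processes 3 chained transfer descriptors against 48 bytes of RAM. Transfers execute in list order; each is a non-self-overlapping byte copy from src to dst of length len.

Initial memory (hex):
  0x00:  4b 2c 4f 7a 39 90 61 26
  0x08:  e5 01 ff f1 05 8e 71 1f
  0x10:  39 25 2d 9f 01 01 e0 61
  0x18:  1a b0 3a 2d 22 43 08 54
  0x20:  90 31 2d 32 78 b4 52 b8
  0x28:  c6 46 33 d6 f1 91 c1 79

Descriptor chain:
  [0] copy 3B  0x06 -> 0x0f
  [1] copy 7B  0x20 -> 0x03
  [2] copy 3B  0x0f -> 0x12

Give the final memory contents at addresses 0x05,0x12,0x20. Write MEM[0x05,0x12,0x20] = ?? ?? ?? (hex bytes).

D0: mem[0x0f..0x11] <- [61 26 e5]
D1: mem[0x03..0x09] <- [90 31 2d 32 78 b4 52]
D2: mem[0x12..0x14] <- [61 26 e5]
query mem[0x05]=0x2d, mem[0x12]=0x61, mem[0x20]=0x90

MEM[0x05,0x12,0x20] = 2d 61 90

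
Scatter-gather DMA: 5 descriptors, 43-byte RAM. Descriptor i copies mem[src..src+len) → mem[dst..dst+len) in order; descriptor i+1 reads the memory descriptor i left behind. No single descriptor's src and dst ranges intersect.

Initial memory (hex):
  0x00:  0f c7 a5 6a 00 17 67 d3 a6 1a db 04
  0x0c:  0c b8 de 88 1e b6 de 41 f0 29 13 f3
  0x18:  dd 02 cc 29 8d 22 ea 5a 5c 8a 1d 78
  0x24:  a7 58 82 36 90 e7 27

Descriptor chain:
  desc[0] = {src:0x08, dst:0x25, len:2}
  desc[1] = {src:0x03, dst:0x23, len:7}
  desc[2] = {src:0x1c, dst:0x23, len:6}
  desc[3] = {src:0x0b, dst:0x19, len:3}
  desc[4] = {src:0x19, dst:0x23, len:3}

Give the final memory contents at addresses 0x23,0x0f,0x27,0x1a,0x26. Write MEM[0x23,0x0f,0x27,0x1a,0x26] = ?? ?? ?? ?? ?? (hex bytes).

D0: mem[0x25..0x26] <- [a6 1a]
D1: mem[0x23..0x29] <- [6a 00 17 67 d3 a6 1a]
D2: mem[0x23..0x28] <- [8d 22 ea 5a 5c 8a]
D3: mem[0x19..0x1b] <- [04 0c b8]
D4: mem[0x23..0x25] <- [04 0c b8]
query mem[0x23]=0x04, mem[0x0f]=0x88, mem[0x27]=0x5c, mem[0x1a]=0x0c, mem[0x26]=0x5a

MEM[0x23,0x0f,0x27,0x1a,0x26] = 04 88 5c 0c 5a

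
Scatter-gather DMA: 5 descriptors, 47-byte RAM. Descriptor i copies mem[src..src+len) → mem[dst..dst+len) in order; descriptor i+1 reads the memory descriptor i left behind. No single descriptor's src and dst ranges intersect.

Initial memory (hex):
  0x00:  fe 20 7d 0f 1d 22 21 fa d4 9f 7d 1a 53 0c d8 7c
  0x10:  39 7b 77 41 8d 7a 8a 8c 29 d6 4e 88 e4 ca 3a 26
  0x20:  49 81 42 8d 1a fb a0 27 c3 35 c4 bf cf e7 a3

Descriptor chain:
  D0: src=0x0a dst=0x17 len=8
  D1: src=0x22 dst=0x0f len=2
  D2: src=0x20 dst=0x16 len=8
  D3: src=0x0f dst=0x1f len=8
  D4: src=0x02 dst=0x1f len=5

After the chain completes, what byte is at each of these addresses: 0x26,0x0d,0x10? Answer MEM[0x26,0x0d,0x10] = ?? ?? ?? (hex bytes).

[0] 0x0a->0x17 len=8 : 7d 1a 53 0c d8 7c 39 7b
[1] 0x22->0x0f len=2 : 42 8d
[2] 0x20->0x16 len=8 : 49 81 42 8d 1a fb a0 27
[3] 0x0f->0x1f len=8 : 42 8d 7b 77 41 8d 7a 49
[4] 0x02->0x1f len=5 : 7d 0f 1d 22 21
query mem[0x26]=0x49, mem[0x0d]=0x0c, mem[0x10]=0x8d

MEM[0x26,0x0d,0x10] = 49 0c 8d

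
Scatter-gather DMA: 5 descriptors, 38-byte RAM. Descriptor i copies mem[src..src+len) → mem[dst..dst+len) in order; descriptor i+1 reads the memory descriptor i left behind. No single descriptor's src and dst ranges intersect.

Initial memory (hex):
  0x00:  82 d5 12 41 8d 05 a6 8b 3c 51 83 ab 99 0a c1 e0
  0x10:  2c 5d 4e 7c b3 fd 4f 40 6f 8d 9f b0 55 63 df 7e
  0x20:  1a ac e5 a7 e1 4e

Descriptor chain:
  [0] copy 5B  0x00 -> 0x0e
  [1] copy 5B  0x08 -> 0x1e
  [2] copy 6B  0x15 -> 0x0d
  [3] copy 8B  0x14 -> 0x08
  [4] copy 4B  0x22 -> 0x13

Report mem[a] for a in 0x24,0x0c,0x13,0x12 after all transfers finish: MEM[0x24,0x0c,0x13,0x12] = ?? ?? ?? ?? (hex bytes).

MEM[0x24,0x0c,0x13,0x12] = e1 6f 99 9f

#0 dst[0x0e+5] := {0x82,0xd5,0x12,0x41,0x8d}
#1 dst[0x1e+5] := {0x3c,0x51,0x83,0xab,0x99}
#2 dst[0x0d+6] := {0xfd,0x4f,0x40,0x6f,0x8d,0x9f}
#3 dst[0x08+8] := {0xb3,0xfd,0x4f,0x40,0x6f,0x8d,0x9f,0xb0}
#4 dst[0x13+4] := {0x99,0xa7,0xe1,0x4e}
query mem[0x24]=0xe1, mem[0x0c]=0x6f, mem[0x13]=0x99, mem[0x12]=0x9f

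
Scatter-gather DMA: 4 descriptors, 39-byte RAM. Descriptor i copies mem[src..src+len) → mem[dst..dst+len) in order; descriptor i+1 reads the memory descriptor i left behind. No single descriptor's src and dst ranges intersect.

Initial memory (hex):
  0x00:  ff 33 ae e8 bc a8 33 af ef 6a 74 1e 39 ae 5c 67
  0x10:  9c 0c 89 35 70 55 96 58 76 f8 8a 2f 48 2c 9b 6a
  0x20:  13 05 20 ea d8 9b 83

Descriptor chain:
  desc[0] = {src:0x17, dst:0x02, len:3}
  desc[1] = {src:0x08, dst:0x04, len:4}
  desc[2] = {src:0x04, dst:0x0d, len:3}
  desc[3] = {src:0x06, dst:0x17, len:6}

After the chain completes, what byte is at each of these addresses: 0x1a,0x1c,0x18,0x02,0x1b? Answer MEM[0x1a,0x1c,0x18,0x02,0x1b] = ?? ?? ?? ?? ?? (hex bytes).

[0] 0x17->0x02 len=3 : 58 76 f8
[1] 0x08->0x04 len=4 : ef 6a 74 1e
[2] 0x04->0x0d len=3 : ef 6a 74
[3] 0x06->0x17 len=6 : 74 1e ef 6a 74 1e
query mem[0x1a]=0x6a, mem[0x1c]=0x1e, mem[0x18]=0x1e, mem[0x02]=0x58, mem[0x1b]=0x74

MEM[0x1a,0x1c,0x18,0x02,0x1b] = 6a 1e 1e 58 74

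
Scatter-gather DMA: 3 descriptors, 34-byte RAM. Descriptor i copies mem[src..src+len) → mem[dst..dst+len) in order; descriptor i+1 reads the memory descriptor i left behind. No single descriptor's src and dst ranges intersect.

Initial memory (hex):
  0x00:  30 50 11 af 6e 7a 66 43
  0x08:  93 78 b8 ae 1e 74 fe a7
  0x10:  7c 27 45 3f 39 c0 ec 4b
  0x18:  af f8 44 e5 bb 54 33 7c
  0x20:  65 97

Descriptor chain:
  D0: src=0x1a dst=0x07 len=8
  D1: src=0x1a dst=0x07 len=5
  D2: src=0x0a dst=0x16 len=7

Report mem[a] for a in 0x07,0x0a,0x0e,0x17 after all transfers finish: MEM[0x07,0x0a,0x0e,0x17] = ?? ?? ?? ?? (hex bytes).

[0] 0x1a->0x07 len=8 : 44 e5 bb 54 33 7c 65 97
[1] 0x1a->0x07 len=5 : 44 e5 bb 54 33
[2] 0x0a->0x16 len=7 : 54 33 7c 65 97 a7 7c
query mem[0x07]=0x44, mem[0x0a]=0x54, mem[0x0e]=0x97, mem[0x17]=0x33

MEM[0x07,0x0a,0x0e,0x17] = 44 54 97 33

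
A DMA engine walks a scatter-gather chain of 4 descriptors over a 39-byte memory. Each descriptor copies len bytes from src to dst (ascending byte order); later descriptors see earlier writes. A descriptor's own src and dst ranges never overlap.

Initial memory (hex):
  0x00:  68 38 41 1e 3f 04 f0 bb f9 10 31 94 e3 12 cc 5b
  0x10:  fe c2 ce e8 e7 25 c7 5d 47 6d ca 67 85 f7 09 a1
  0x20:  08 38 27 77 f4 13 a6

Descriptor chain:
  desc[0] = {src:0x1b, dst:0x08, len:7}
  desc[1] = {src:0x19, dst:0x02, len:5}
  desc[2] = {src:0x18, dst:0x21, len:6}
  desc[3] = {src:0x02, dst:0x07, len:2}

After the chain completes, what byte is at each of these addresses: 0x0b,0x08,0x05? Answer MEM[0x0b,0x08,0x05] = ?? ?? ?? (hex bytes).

MEM[0x0b,0x08,0x05] = 09 ca 85

  after D0: wrote 7B at 0x08 = 6785f709a10838
  after D1: wrote 5B at 0x02 = 6dca6785f7
  after D2: wrote 6B at 0x21 = 476dca6785f7
  after D3: wrote 2B at 0x07 = 6dca
query mem[0x0b]=0x09, mem[0x08]=0xca, mem[0x05]=0x85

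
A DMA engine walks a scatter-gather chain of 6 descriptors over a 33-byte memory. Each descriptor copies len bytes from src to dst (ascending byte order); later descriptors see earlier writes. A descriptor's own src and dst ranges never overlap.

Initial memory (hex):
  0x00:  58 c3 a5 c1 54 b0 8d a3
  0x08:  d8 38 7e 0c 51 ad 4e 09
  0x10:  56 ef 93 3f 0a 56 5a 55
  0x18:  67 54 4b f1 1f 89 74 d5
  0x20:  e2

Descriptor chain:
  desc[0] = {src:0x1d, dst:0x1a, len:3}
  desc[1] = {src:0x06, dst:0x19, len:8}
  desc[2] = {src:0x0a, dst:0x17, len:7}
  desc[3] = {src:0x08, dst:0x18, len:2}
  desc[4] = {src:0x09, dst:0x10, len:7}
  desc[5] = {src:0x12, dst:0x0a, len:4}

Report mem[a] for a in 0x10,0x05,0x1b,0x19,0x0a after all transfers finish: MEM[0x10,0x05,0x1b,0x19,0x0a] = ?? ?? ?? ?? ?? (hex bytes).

D0: mem[0x1a..0x1c] <- [89 74 d5]
D1: mem[0x19..0x20] <- [8d a3 d8 38 7e 0c 51 ad]
D2: mem[0x17..0x1d] <- [7e 0c 51 ad 4e 09 56]
D3: mem[0x18..0x19] <- [d8 38]
D4: mem[0x10..0x16] <- [38 7e 0c 51 ad 4e 09]
D5: mem[0x0a..0x0d] <- [0c 51 ad 4e]
query mem[0x10]=0x38, mem[0x05]=0xb0, mem[0x1b]=0x4e, mem[0x19]=0x38, mem[0x0a]=0x0c

MEM[0x10,0x05,0x1b,0x19,0x0a] = 38 b0 4e 38 0c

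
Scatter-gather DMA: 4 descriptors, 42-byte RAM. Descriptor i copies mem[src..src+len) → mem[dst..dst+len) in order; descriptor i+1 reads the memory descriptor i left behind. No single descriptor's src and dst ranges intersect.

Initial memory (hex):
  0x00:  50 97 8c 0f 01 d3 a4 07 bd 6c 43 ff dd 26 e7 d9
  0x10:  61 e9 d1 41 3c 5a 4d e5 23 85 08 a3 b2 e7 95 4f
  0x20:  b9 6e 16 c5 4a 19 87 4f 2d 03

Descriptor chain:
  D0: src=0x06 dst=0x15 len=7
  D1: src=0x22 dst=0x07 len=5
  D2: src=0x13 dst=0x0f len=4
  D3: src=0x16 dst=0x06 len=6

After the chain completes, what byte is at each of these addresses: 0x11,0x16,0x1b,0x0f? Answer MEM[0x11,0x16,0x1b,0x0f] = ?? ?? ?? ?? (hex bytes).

D0: mem[0x15..0x1b] <- [a4 07 bd 6c 43 ff dd]
D1: mem[0x07..0x0b] <- [16 c5 4a 19 87]
D2: mem[0x0f..0x12] <- [41 3c a4 07]
D3: mem[0x06..0x0b] <- [07 bd 6c 43 ff dd]
query mem[0x11]=0xa4, mem[0x16]=0x07, mem[0x1b]=0xdd, mem[0x0f]=0x41

MEM[0x11,0x16,0x1b,0x0f] = a4 07 dd 41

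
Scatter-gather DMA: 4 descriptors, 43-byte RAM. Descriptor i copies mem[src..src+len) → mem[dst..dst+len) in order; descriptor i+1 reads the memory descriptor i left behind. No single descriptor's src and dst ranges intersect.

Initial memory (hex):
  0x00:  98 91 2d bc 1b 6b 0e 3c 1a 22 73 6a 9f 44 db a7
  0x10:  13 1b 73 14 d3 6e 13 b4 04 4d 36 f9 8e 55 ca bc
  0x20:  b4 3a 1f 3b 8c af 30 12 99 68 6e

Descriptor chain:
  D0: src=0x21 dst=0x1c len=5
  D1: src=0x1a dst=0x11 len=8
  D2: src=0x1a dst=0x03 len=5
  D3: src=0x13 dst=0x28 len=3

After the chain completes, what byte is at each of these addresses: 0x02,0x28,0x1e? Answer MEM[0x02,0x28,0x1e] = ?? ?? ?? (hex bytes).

#0 dst[0x1c+5] := {0x3a,0x1f,0x3b,0x8c,0xaf}
#1 dst[0x11+8] := {0x36,0xf9,0x3a,0x1f,0x3b,0x8c,0xaf,0x3a}
#2 dst[0x03+5] := {0x36,0xf9,0x3a,0x1f,0x3b}
#3 dst[0x28+3] := {0x3a,0x1f,0x3b}
query mem[0x02]=0x2d, mem[0x28]=0x3a, mem[0x1e]=0x3b

MEM[0x02,0x28,0x1e] = 2d 3a 3b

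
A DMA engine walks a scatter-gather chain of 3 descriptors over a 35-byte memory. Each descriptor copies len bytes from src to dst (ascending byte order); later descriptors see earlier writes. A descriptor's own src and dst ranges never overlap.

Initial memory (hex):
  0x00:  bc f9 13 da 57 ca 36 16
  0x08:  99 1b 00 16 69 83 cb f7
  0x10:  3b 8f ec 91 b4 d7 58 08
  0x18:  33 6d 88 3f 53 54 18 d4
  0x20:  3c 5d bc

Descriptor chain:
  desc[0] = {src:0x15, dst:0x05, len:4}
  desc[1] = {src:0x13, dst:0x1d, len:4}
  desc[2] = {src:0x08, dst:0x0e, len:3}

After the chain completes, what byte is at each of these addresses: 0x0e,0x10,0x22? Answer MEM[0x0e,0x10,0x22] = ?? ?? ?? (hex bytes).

  after D0: wrote 4B at 0x05 = d7580833
  after D1: wrote 4B at 0x1d = 91b4d758
  after D2: wrote 3B at 0x0e = 331b00
query mem[0x0e]=0x33, mem[0x10]=0x00, mem[0x22]=0xbc

MEM[0x0e,0x10,0x22] = 33 00 bc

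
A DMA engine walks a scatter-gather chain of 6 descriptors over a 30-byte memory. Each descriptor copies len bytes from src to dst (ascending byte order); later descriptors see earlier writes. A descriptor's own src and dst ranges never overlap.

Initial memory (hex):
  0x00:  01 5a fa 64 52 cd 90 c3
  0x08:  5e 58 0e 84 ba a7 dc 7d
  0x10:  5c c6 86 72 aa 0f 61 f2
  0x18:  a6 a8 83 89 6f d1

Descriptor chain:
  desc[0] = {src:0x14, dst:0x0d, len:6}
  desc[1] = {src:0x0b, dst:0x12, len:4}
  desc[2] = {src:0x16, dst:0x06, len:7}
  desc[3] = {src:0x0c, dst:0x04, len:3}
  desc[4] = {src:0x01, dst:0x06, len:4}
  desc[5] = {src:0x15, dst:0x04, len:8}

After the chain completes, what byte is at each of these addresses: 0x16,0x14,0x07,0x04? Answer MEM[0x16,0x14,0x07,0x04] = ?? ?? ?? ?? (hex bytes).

MEM[0x16,0x14,0x07,0x04] = 61 aa a6 0f

D0: mem[0x0d..0x12] <- [aa 0f 61 f2 a6 a8]
D1: mem[0x12..0x15] <- [84 ba aa 0f]
D2: mem[0x06..0x0c] <- [61 f2 a6 a8 83 89 6f]
D3: mem[0x04..0x06] <- [6f aa 0f]
D4: mem[0x06..0x09] <- [5a fa 64 6f]
D5: mem[0x04..0x0b] <- [0f 61 f2 a6 a8 83 89 6f]
query mem[0x16]=0x61, mem[0x14]=0xaa, mem[0x07]=0xa6, mem[0x04]=0x0f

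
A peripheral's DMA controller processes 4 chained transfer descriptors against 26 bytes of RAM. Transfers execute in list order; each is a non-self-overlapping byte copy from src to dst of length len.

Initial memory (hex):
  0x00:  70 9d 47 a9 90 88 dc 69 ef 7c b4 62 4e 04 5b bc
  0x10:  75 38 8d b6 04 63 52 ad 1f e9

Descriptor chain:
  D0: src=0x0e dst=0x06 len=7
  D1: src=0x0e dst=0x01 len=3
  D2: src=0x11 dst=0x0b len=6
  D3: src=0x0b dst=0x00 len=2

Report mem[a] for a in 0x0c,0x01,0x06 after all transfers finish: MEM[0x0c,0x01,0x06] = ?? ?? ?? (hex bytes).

MEM[0x0c,0x01,0x06] = 8d 8d 5b

D0: mem[0x06..0x0c] <- [5b bc 75 38 8d b6 04]
D1: mem[0x01..0x03] <- [5b bc 75]
D2: mem[0x0b..0x10] <- [38 8d b6 04 63 52]
D3: mem[0x00..0x01] <- [38 8d]
query mem[0x0c]=0x8d, mem[0x01]=0x8d, mem[0x06]=0x5b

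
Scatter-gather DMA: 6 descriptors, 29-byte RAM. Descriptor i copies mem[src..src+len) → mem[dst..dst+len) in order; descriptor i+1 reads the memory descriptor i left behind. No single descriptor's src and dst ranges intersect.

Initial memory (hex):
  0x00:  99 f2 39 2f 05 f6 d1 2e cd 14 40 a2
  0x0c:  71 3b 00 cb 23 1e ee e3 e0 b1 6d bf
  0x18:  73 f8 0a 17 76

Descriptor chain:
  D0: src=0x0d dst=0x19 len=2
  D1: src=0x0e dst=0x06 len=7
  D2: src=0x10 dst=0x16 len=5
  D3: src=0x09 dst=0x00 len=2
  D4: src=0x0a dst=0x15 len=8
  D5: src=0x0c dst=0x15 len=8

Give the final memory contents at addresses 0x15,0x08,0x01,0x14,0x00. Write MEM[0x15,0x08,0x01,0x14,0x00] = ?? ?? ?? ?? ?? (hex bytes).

D0: mem[0x19..0x1a] <- [3b 00]
D1: mem[0x06..0x0c] <- [00 cb 23 1e ee e3 e0]
D2: mem[0x16..0x1a] <- [23 1e ee e3 e0]
D3: mem[0x00..0x01] <- [1e ee]
D4: mem[0x15..0x1c] <- [ee e3 e0 3b 00 cb 23 1e]
D5: mem[0x15..0x1c] <- [e0 3b 00 cb 23 1e ee e3]
query mem[0x15]=0xe0, mem[0x08]=0x23, mem[0x01]=0xee, mem[0x14]=0xe0, mem[0x00]=0x1e

MEM[0x15,0x08,0x01,0x14,0x00] = e0 23 ee e0 1e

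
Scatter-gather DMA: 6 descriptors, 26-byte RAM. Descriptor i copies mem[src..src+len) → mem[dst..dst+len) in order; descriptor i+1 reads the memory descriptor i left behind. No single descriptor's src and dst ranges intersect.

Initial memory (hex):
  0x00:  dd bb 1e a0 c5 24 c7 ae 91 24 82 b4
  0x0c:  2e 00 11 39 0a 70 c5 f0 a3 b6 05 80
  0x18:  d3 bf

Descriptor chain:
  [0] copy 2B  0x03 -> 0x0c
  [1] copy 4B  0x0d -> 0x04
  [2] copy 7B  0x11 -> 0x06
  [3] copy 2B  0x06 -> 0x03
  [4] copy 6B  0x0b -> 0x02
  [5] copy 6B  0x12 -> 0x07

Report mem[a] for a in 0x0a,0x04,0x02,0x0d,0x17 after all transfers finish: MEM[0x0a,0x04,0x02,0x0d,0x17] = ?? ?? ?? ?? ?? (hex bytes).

MEM[0x0a,0x04,0x02,0x0d,0x17] = b6 c5 05 c5 80

#0 dst[0x0c+2] := {0xa0,0xc5}
#1 dst[0x04+4] := {0xc5,0x11,0x39,0x0a}
#2 dst[0x06+7] := {0x70,0xc5,0xf0,0xa3,0xb6,0x05,0x80}
#3 dst[0x03+2] := {0x70,0xc5}
#4 dst[0x02+6] := {0x05,0x80,0xc5,0x11,0x39,0x0a}
#5 dst[0x07+6] := {0xc5,0xf0,0xa3,0xb6,0x05,0x80}
query mem[0x0a]=0xb6, mem[0x04]=0xc5, mem[0x02]=0x05, mem[0x0d]=0xc5, mem[0x17]=0x80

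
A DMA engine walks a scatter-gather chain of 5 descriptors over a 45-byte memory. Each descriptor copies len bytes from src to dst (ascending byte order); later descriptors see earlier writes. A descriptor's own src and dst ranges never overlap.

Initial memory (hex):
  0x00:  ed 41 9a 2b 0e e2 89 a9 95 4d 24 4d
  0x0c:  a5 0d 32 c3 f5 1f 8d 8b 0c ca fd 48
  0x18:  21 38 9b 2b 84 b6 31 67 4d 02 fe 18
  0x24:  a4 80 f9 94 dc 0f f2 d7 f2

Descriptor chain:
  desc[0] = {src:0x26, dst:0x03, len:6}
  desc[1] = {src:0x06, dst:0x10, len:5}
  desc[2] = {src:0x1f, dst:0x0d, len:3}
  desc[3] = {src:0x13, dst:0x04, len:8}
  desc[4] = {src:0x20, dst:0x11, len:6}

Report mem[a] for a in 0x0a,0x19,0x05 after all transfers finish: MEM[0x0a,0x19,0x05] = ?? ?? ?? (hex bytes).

MEM[0x0a,0x19,0x05] = 38 38 24

[0] 0x26->0x03 len=6 : f9 94 dc 0f f2 d7
[1] 0x06->0x10 len=5 : 0f f2 d7 4d 24
[2] 0x1f->0x0d len=3 : 67 4d 02
[3] 0x13->0x04 len=8 : 4d 24 ca fd 48 21 38 9b
[4] 0x20->0x11 len=6 : 4d 02 fe 18 a4 80
query mem[0x0a]=0x38, mem[0x19]=0x38, mem[0x05]=0x24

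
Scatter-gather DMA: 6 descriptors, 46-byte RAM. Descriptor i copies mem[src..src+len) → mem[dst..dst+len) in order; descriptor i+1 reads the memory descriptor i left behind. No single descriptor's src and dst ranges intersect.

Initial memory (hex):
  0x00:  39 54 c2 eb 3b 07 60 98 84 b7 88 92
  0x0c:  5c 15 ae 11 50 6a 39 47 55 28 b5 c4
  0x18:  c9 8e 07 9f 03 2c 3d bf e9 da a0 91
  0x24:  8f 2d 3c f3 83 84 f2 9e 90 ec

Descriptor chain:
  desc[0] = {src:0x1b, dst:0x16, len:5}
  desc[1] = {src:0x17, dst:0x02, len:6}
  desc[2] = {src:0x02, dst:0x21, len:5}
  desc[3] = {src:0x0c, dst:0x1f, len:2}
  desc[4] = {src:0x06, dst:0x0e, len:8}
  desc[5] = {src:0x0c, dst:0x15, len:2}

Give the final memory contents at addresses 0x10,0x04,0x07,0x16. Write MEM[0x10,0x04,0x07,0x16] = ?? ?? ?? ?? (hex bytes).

D0: mem[0x16..0x1a] <- [9f 03 2c 3d bf]
D1: mem[0x02..0x07] <- [03 2c 3d bf 9f 03]
D2: mem[0x21..0x25] <- [03 2c 3d bf 9f]
D3: mem[0x1f..0x20] <- [5c 15]
D4: mem[0x0e..0x15] <- [9f 03 84 b7 88 92 5c 15]
D5: mem[0x15..0x16] <- [5c 15]
query mem[0x10]=0x84, mem[0x04]=0x3d, mem[0x07]=0x03, mem[0x16]=0x15

MEM[0x10,0x04,0x07,0x16] = 84 3d 03 15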